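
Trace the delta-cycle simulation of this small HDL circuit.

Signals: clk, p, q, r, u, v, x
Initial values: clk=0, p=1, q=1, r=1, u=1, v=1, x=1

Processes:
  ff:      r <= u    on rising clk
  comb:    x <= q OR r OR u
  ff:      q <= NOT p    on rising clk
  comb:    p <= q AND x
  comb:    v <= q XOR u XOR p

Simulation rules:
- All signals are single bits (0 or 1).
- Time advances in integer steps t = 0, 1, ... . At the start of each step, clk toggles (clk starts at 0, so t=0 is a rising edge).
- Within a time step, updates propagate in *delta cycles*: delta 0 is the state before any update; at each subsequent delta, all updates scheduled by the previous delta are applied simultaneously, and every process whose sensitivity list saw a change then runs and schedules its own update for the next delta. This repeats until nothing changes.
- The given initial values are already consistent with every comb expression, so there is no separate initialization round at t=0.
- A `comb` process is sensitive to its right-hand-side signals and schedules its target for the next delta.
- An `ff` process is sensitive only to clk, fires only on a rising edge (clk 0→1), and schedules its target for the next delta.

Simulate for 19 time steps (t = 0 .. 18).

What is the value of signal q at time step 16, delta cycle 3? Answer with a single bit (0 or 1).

t=0 Δ0: q=1 clk=0 r=1 v=1 p=1 x=1 u=1
  Δ1: clk:0→1
  Δ2: q:1→0
  Δ3: v:1→0, p:1→0
  Δ4: v:0→1
  (4Δ to stable)
t=1 Δ0: q=0 clk=1 r=1 v=1 p=0 x=1 u=1
  Δ1: clk:1→0
  (1Δ to stable)
t=2 Δ0: q=0 clk=0 r=1 v=1 p=0 x=1 u=1
  Δ1: clk:0→1
  Δ2: q:0→1
  Δ3: v:1→0, p:0→1
  Δ4: v:0→1
  (4Δ to stable)
t=3 Δ0: q=1 clk=1 r=1 v=1 p=1 x=1 u=1
  Δ1: clk:1→0
  (1Δ to stable)
t=4 Δ0: q=1 clk=0 r=1 v=1 p=1 x=1 u=1
  Δ1: clk:0→1
  Δ2: q:1→0
  Δ3: v:1→0, p:1→0
  Δ4: v:0→1
  (4Δ to stable)
t=5 Δ0: q=0 clk=1 r=1 v=1 p=0 x=1 u=1
  Δ1: clk:1→0
  (1Δ to stable)
t=6 Δ0: q=0 clk=0 r=1 v=1 p=0 x=1 u=1
  Δ1: clk:0→1
  Δ2: q:0→1
  Δ3: v:1→0, p:0→1
  Δ4: v:0→1
  (4Δ to stable)
t=7 Δ0: q=1 clk=1 r=1 v=1 p=1 x=1 u=1
  Δ1: clk:1→0
  (1Δ to stable)
t=8 Δ0: q=1 clk=0 r=1 v=1 p=1 x=1 u=1
  Δ1: clk:0→1
  Δ2: q:1→0
  Δ3: v:1→0, p:1→0
  Δ4: v:0→1
  (4Δ to stable)
t=9 Δ0: q=0 clk=1 r=1 v=1 p=0 x=1 u=1
  Δ1: clk:1→0
  (1Δ to stable)
t=10 Δ0: q=0 clk=0 r=1 v=1 p=0 x=1 u=1
  Δ1: clk:0→1
  Δ2: q:0→1
  Δ3: v:1→0, p:0→1
  Δ4: v:0→1
  (4Δ to stable)
t=11 Δ0: q=1 clk=1 r=1 v=1 p=1 x=1 u=1
  Δ1: clk:1→0
  (1Δ to stable)
t=12 Δ0: q=1 clk=0 r=1 v=1 p=1 x=1 u=1
  Δ1: clk:0→1
  Δ2: q:1→0
  Δ3: v:1→0, p:1→0
  Δ4: v:0→1
  (4Δ to stable)
t=13 Δ0: q=0 clk=1 r=1 v=1 p=0 x=1 u=1
  Δ1: clk:1→0
  (1Δ to stable)
t=14 Δ0: q=0 clk=0 r=1 v=1 p=0 x=1 u=1
  Δ1: clk:0→1
  Δ2: q:0→1
  Δ3: v:1→0, p:0→1
  Δ4: v:0→1
  (4Δ to stable)
t=15 Δ0: q=1 clk=1 r=1 v=1 p=1 x=1 u=1
  Δ1: clk:1→0
  (1Δ to stable)
t=16 Δ0: q=1 clk=0 r=1 v=1 p=1 x=1 u=1
  Δ1: clk:0→1
  Δ2: q:1→0
  Δ3: v:1→0, p:1→0
  Δ4: v:0→1
  (4Δ to stable)
t=17 Δ0: q=0 clk=1 r=1 v=1 p=0 x=1 u=1
  Δ1: clk:1→0
  (1Δ to stable)
t=18 Δ0: q=0 clk=0 r=1 v=1 p=0 x=1 u=1
  Δ1: clk:0→1
  Δ2: q:0→1
  Δ3: v:1→0, p:0→1
  Δ4: v:0→1
  (4Δ to stable)

0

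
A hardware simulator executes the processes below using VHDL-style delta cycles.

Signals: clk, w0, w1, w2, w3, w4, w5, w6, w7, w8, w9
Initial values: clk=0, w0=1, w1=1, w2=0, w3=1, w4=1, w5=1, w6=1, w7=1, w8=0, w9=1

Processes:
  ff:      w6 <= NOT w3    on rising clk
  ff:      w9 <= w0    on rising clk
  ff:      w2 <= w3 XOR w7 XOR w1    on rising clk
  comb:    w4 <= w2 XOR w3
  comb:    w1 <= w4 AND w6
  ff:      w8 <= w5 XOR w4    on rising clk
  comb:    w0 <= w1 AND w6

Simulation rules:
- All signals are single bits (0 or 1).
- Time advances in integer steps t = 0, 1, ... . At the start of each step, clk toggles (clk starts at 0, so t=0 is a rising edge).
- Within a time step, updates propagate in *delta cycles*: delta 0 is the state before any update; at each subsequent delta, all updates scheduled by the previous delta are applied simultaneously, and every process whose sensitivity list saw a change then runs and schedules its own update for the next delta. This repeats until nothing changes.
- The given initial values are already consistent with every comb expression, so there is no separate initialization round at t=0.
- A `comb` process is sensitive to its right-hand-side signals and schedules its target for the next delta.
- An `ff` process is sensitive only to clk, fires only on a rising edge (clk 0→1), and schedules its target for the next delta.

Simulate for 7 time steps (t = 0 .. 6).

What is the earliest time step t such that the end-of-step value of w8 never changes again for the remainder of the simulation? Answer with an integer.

t0.Δ0 w4=1 w6=1 w2=0 w7=1 w8=0 w5=1 clk=0 w9=1 w0=1 w3=1 w1=1
t0.Δ1 w4=1 w6=1 w2=0 w7=1 w8=0 w5=1 clk=1 w9=1 w0=1 w3=1 w1=1
t0.Δ2 w4=1 w6=0 w2=1 w7=1 w8=0 w5=1 clk=1 w9=1 w0=1 w3=1 w1=1
t0.Δ3 w4=0 w6=0 w2=1 w7=1 w8=0 w5=1 clk=1 w9=1 w0=0 w3=1 w1=0
t1.Δ0 w4=0 w6=0 w2=1 w7=1 w8=0 w5=1 clk=1 w9=1 w0=0 w3=1 w1=0
t1.Δ1 w4=0 w6=0 w2=1 w7=1 w8=0 w5=1 clk=0 w9=1 w0=0 w3=1 w1=0
t2.Δ0 w4=0 w6=0 w2=1 w7=1 w8=0 w5=1 clk=0 w9=1 w0=0 w3=1 w1=0
t2.Δ1 w4=0 w6=0 w2=1 w7=1 w8=0 w5=1 clk=1 w9=1 w0=0 w3=1 w1=0
t2.Δ2 w4=0 w6=0 w2=0 w7=1 w8=1 w5=1 clk=1 w9=0 w0=0 w3=1 w1=0
t2.Δ3 w4=1 w6=0 w2=0 w7=1 w8=1 w5=1 clk=1 w9=0 w0=0 w3=1 w1=0
t3.Δ0 w4=1 w6=0 w2=0 w7=1 w8=1 w5=1 clk=1 w9=0 w0=0 w3=1 w1=0
t3.Δ1 w4=1 w6=0 w2=0 w7=1 w8=1 w5=1 clk=0 w9=0 w0=0 w3=1 w1=0
t4.Δ0 w4=1 w6=0 w2=0 w7=1 w8=1 w5=1 clk=0 w9=0 w0=0 w3=1 w1=0
t4.Δ1 w4=1 w6=0 w2=0 w7=1 w8=1 w5=1 clk=1 w9=0 w0=0 w3=1 w1=0
t4.Δ2 w4=1 w6=0 w2=0 w7=1 w8=0 w5=1 clk=1 w9=0 w0=0 w3=1 w1=0
t5.Δ0 w4=1 w6=0 w2=0 w7=1 w8=0 w5=1 clk=1 w9=0 w0=0 w3=1 w1=0
t5.Δ1 w4=1 w6=0 w2=0 w7=1 w8=0 w5=1 clk=0 w9=0 w0=0 w3=1 w1=0
t6.Δ0 w4=1 w6=0 w2=0 w7=1 w8=0 w5=1 clk=0 w9=0 w0=0 w3=1 w1=0
t6.Δ1 w4=1 w6=0 w2=0 w7=1 w8=0 w5=1 clk=1 w9=0 w0=0 w3=1 w1=0

4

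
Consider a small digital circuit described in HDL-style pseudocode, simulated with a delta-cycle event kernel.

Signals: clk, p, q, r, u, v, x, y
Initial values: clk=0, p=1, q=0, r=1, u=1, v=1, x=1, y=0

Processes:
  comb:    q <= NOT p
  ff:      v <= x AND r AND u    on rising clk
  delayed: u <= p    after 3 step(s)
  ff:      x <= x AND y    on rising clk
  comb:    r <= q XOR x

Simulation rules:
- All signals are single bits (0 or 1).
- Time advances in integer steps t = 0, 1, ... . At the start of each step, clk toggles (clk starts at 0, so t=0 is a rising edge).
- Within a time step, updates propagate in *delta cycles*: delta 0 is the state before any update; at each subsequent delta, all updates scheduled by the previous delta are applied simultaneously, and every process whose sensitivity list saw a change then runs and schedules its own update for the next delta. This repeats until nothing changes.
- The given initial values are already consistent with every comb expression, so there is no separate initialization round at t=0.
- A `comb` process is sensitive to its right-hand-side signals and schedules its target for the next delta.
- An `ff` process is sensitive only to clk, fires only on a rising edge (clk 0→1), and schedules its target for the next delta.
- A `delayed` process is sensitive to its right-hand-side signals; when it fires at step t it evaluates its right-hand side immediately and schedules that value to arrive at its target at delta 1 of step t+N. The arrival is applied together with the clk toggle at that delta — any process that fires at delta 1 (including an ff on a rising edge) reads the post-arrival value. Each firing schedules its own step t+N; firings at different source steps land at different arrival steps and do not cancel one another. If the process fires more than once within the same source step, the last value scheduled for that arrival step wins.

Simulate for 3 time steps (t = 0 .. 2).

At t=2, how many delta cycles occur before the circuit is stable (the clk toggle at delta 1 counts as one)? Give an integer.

t0.Δ0 v=1 x=1 q=0 r=1 u=1 clk=0 p=1 y=0
t0.Δ1 v=1 x=1 q=0 r=1 u=1 clk=1 p=1 y=0
t0.Δ2 v=1 x=0 q=0 r=1 u=1 clk=1 p=1 y=0
t0.Δ3 v=1 x=0 q=0 r=0 u=1 clk=1 p=1 y=0
t1.Δ0 v=1 x=0 q=0 r=0 u=1 clk=1 p=1 y=0
t1.Δ1 v=1 x=0 q=0 r=0 u=1 clk=0 p=1 y=0
t2.Δ0 v=1 x=0 q=0 r=0 u=1 clk=0 p=1 y=0
t2.Δ1 v=1 x=0 q=0 r=0 u=1 clk=1 p=1 y=0
t2.Δ2 v=0 x=0 q=0 r=0 u=1 clk=1 p=1 y=0

2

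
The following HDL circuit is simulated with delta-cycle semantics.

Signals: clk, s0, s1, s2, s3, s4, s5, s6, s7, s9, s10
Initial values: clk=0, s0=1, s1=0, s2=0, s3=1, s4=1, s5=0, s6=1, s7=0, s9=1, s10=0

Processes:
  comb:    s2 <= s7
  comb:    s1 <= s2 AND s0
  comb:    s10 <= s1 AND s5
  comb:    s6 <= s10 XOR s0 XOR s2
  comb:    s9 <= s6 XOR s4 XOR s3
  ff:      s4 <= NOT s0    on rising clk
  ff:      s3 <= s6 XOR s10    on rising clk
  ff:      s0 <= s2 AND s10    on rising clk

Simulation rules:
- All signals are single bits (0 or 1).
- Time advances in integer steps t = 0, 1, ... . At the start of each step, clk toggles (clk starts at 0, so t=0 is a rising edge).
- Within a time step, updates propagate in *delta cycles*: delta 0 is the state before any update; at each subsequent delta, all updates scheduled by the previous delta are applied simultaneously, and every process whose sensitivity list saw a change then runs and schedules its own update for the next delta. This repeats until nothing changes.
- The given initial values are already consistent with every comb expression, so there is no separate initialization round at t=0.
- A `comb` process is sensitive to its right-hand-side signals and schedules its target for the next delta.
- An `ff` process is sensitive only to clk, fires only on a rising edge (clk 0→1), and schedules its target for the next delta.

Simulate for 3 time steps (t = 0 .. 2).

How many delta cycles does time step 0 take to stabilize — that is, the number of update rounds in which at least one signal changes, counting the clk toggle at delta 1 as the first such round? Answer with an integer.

4

t0.Δ0 s3=1 s9=1 clk=0 s1=0 s6=1 s7=0 s10=0 s2=0 s0=1 s5=0 s4=1
t0.Δ1 s3=1 s9=1 clk=1 s1=0 s6=1 s7=0 s10=0 s2=0 s0=1 s5=0 s4=1
t0.Δ2 s3=1 s9=1 clk=1 s1=0 s6=1 s7=0 s10=0 s2=0 s0=0 s5=0 s4=0
t0.Δ3 s3=1 s9=0 clk=1 s1=0 s6=0 s7=0 s10=0 s2=0 s0=0 s5=0 s4=0
t0.Δ4 s3=1 s9=1 clk=1 s1=0 s6=0 s7=0 s10=0 s2=0 s0=0 s5=0 s4=0
t1.Δ0 s3=1 s9=1 clk=1 s1=0 s6=0 s7=0 s10=0 s2=0 s0=0 s5=0 s4=0
t1.Δ1 s3=1 s9=1 clk=0 s1=0 s6=0 s7=0 s10=0 s2=0 s0=0 s5=0 s4=0
t2.Δ0 s3=1 s9=1 clk=0 s1=0 s6=0 s7=0 s10=0 s2=0 s0=0 s5=0 s4=0
t2.Δ1 s3=1 s9=1 clk=1 s1=0 s6=0 s7=0 s10=0 s2=0 s0=0 s5=0 s4=0
t2.Δ2 s3=0 s9=1 clk=1 s1=0 s6=0 s7=0 s10=0 s2=0 s0=0 s5=0 s4=1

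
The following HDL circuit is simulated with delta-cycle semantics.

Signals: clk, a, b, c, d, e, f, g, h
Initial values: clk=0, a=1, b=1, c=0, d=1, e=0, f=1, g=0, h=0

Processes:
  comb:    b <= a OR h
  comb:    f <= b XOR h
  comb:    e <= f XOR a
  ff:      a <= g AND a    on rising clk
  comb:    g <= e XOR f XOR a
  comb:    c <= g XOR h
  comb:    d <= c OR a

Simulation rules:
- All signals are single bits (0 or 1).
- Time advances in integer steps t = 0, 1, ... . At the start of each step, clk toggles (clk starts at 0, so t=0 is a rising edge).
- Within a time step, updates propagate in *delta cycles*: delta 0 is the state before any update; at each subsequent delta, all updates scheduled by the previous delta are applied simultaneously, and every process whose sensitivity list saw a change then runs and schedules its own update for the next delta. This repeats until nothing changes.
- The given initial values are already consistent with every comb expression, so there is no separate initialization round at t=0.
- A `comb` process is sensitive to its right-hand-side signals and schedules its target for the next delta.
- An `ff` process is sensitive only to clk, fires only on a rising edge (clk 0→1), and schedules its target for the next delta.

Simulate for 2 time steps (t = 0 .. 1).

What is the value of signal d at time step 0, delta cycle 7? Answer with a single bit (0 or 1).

1

t0.Δ0 g=0 b=1 clk=0 h=0 a=1 e=0 c=0 f=1 d=1
t0.Δ1 g=0 b=1 clk=1 h=0 a=1 e=0 c=0 f=1 d=1
t0.Δ2 g=0 b=1 clk=1 h=0 a=0 e=0 c=0 f=1 d=1
t0.Δ3 g=1 b=0 clk=1 h=0 a=0 e=1 c=0 f=1 d=0
t0.Δ4 g=0 b=0 clk=1 h=0 a=0 e=1 c=1 f=0 d=0
t0.Δ5 g=1 b=0 clk=1 h=0 a=0 e=0 c=0 f=0 d=1
t0.Δ6 g=0 b=0 clk=1 h=0 a=0 e=0 c=1 f=0 d=0
t0.Δ7 g=0 b=0 clk=1 h=0 a=0 e=0 c=0 f=0 d=1
t0.Δ8 g=0 b=0 clk=1 h=0 a=0 e=0 c=0 f=0 d=0
t1.Δ0 g=0 b=0 clk=1 h=0 a=0 e=0 c=0 f=0 d=0
t1.Δ1 g=0 b=0 clk=0 h=0 a=0 e=0 c=0 f=0 d=0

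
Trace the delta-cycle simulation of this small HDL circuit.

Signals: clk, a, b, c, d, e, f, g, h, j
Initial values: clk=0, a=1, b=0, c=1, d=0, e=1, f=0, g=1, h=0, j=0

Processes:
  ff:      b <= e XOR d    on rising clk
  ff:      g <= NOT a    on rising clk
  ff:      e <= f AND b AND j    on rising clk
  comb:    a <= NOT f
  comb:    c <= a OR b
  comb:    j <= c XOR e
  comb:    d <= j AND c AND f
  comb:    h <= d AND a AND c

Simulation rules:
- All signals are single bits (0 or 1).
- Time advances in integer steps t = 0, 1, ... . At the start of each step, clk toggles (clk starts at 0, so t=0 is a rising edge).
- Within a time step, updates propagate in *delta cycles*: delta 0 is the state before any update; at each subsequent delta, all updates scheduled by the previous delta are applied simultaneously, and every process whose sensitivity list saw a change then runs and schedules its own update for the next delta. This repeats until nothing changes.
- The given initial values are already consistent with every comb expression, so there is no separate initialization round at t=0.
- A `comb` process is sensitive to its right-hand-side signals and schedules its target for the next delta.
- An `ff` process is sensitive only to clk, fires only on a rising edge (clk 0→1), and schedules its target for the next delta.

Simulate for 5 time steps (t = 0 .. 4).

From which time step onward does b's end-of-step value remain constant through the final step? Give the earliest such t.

t0.Δ0 j=0 g=1 c=1 d=0 b=0 e=1 f=0 h=0 a=1 clk=0
t0.Δ1 j=0 g=1 c=1 d=0 b=0 e=1 f=0 h=0 a=1 clk=1
t0.Δ2 j=0 g=0 c=1 d=0 b=1 e=0 f=0 h=0 a=1 clk=1
t0.Δ3 j=1 g=0 c=1 d=0 b=1 e=0 f=0 h=0 a=1 clk=1
t1.Δ0 j=1 g=0 c=1 d=0 b=1 e=0 f=0 h=0 a=1 clk=1
t1.Δ1 j=1 g=0 c=1 d=0 b=1 e=0 f=0 h=0 a=1 clk=0
t2.Δ0 j=1 g=0 c=1 d=0 b=1 e=0 f=0 h=0 a=1 clk=0
t2.Δ1 j=1 g=0 c=1 d=0 b=1 e=0 f=0 h=0 a=1 clk=1
t2.Δ2 j=1 g=0 c=1 d=0 b=0 e=0 f=0 h=0 a=1 clk=1
t3.Δ0 j=1 g=0 c=1 d=0 b=0 e=0 f=0 h=0 a=1 clk=1
t3.Δ1 j=1 g=0 c=1 d=0 b=0 e=0 f=0 h=0 a=1 clk=0
t4.Δ0 j=1 g=0 c=1 d=0 b=0 e=0 f=0 h=0 a=1 clk=0
t4.Δ1 j=1 g=0 c=1 d=0 b=0 e=0 f=0 h=0 a=1 clk=1

2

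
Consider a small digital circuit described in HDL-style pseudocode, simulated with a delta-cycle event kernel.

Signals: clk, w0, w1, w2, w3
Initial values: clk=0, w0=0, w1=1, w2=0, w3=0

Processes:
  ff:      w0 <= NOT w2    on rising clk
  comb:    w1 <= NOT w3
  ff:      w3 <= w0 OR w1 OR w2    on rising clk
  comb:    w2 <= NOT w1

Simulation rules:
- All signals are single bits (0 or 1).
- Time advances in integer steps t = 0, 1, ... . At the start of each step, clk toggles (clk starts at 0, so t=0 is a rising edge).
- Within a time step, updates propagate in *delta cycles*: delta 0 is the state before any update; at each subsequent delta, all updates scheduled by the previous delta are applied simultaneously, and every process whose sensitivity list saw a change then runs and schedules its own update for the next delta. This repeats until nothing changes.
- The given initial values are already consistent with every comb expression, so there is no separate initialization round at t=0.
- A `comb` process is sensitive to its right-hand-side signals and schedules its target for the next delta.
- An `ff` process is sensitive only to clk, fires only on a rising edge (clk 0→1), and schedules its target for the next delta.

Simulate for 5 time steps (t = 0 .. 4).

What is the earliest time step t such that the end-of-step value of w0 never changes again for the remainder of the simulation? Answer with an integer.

t0.Δ0 w2=0 w1=1 w0=0 w3=0 clk=0
t0.Δ1 w2=0 w1=1 w0=0 w3=0 clk=1
t0.Δ2 w2=0 w1=1 w0=1 w3=1 clk=1
t0.Δ3 w2=0 w1=0 w0=1 w3=1 clk=1
t0.Δ4 w2=1 w1=0 w0=1 w3=1 clk=1
t1.Δ0 w2=1 w1=0 w0=1 w3=1 clk=1
t1.Δ1 w2=1 w1=0 w0=1 w3=1 clk=0
t2.Δ0 w2=1 w1=0 w0=1 w3=1 clk=0
t2.Δ1 w2=1 w1=0 w0=1 w3=1 clk=1
t2.Δ2 w2=1 w1=0 w0=0 w3=1 clk=1
t3.Δ0 w2=1 w1=0 w0=0 w3=1 clk=1
t3.Δ1 w2=1 w1=0 w0=0 w3=1 clk=0
t4.Δ0 w2=1 w1=0 w0=0 w3=1 clk=0
t4.Δ1 w2=1 w1=0 w0=0 w3=1 clk=1

2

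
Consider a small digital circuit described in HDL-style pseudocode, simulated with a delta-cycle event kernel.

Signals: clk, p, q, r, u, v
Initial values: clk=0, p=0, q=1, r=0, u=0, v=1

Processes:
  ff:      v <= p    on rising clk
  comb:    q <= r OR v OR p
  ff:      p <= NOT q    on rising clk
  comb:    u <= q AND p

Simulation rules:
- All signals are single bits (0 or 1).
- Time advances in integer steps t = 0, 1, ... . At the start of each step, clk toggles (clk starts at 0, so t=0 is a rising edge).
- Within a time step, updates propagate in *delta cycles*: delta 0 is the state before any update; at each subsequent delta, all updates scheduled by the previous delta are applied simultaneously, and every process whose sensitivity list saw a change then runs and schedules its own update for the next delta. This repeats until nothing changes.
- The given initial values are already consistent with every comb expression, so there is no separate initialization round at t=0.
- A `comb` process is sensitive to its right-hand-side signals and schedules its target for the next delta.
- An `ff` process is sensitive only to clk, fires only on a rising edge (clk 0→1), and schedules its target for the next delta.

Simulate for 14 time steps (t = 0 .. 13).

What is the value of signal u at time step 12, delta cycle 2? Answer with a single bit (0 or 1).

[bits: v,q,u,clk,r,p]
t=0: Δ0=110000 Δ1=110100 Δ2=010100 Δ3=000100 | 3Δ
t=1: Δ0=000100 Δ1=000000 | 1Δ
t=2: Δ0=000000 Δ1=000100 Δ2=000101 Δ3=010101 Δ4=011101 | 4Δ
t=3: Δ0=011101 Δ1=011001 | 1Δ
t=4: Δ0=011001 Δ1=011101 Δ2=111100 Δ3=110100 | 3Δ
t=5: Δ0=110100 Δ1=110000 | 1Δ
t=6: Δ0=110000 Δ1=110100 Δ2=010100 Δ3=000100 | 3Δ
t=7: Δ0=000100 Δ1=000000 | 1Δ
t=8: Δ0=000000 Δ1=000100 Δ2=000101 Δ3=010101 Δ4=011101 | 4Δ
t=9: Δ0=011101 Δ1=011001 | 1Δ
t=10: Δ0=011001 Δ1=011101 Δ2=111100 Δ3=110100 | 3Δ
t=11: Δ0=110100 Δ1=110000 | 1Δ
t=12: Δ0=110000 Δ1=110100 Δ2=010100 Δ3=000100 | 3Δ
t=13: Δ0=000100 Δ1=000000 | 1Δ

0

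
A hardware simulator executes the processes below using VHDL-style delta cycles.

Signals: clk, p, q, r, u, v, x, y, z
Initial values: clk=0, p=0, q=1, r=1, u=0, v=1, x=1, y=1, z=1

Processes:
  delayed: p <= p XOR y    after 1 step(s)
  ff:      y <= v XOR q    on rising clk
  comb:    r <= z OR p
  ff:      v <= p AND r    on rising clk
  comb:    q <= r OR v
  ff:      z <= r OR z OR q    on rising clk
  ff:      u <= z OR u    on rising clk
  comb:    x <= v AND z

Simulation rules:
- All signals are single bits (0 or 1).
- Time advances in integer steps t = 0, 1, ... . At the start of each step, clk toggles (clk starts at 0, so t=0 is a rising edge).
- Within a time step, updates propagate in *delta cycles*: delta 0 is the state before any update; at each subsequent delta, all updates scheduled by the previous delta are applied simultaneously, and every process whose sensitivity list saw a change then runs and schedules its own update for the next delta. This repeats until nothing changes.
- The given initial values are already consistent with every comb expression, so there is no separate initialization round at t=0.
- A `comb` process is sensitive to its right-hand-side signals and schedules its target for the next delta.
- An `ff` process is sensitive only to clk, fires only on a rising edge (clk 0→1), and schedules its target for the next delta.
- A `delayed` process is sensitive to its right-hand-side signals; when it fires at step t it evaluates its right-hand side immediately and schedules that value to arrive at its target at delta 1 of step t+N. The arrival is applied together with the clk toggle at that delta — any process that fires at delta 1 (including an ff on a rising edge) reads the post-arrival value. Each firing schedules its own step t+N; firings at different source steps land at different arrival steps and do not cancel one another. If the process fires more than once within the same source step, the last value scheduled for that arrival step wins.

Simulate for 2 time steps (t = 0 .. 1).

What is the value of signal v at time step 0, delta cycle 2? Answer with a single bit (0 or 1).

0

[bits: clk,r,y,q,v,x,p,z,u]
t=0: Δ0=011111010 Δ1=111111010 Δ2=110101011 Δ3=110100011 | 3Δ
t=1: Δ0=110100011 Δ1=010100011 | 1Δ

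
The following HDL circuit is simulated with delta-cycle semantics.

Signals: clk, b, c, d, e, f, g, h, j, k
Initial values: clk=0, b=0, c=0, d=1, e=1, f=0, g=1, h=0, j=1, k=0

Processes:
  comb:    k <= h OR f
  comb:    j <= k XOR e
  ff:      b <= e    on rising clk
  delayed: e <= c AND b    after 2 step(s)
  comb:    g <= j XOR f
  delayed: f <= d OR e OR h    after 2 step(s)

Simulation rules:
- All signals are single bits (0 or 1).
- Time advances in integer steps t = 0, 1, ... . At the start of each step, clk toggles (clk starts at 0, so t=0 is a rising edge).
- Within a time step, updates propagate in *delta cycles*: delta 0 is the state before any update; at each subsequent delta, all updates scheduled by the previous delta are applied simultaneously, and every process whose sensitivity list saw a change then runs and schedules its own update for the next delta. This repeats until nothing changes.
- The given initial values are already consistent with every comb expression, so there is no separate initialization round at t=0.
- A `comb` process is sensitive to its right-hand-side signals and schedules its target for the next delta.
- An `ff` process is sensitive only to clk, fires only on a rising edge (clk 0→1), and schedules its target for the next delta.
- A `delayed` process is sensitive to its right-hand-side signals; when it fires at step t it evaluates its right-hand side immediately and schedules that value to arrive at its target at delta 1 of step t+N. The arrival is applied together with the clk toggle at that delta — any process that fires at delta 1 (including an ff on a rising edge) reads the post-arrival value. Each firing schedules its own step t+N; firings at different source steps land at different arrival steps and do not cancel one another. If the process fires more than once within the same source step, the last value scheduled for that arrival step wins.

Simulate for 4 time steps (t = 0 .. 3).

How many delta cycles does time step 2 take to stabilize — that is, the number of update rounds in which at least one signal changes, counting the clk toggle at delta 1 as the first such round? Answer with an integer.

t=0 Δ0: e=1 j=1 k=0 h=0 f=0 d=1 c=0 b=0 clk=0 g=1
  Δ1: clk:0→1
  Δ2: b:0→1
  (2Δ to stable)
t=1 Δ0: e=1 j=1 k=0 h=0 f=0 d=1 c=0 b=1 clk=1 g=1
  Δ1: clk:1→0
  (1Δ to stable)
t=2 Δ0: e=1 j=1 k=0 h=0 f=0 d=1 c=0 b=1 clk=0 g=1
  Δ1: e:1→0, clk:0→1
  Δ2: j:1→0, b:1→0
  Δ3: g:1→0
  (3Δ to stable)
t=3 Δ0: e=0 j=0 k=0 h=0 f=0 d=1 c=0 b=0 clk=1 g=0
  Δ1: clk:1→0
  (1Δ to stable)

3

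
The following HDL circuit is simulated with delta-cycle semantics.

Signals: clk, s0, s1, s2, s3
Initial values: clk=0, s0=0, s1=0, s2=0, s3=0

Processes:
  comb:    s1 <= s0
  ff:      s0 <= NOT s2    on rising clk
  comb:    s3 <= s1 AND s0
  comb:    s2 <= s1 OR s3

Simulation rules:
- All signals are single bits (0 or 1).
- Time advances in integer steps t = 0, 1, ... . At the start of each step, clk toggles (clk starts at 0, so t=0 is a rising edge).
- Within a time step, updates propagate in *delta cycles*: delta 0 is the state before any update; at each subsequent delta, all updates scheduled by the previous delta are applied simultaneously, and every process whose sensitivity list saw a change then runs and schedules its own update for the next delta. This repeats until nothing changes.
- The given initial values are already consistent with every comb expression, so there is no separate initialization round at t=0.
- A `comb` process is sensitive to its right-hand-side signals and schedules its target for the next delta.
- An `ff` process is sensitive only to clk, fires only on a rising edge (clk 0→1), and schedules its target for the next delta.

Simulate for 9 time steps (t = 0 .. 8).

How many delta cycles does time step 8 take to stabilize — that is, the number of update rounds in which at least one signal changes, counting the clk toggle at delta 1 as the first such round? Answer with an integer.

4

t0.Δ0 s0=0 clk=0 s2=0 s1=0 s3=0
t0.Δ1 s0=0 clk=1 s2=0 s1=0 s3=0
t0.Δ2 s0=1 clk=1 s2=0 s1=0 s3=0
t0.Δ3 s0=1 clk=1 s2=0 s1=1 s3=0
t0.Δ4 s0=1 clk=1 s2=1 s1=1 s3=1
t1.Δ0 s0=1 clk=1 s2=1 s1=1 s3=1
t1.Δ1 s0=1 clk=0 s2=1 s1=1 s3=1
t2.Δ0 s0=1 clk=0 s2=1 s1=1 s3=1
t2.Δ1 s0=1 clk=1 s2=1 s1=1 s3=1
t2.Δ2 s0=0 clk=1 s2=1 s1=1 s3=1
t2.Δ3 s0=0 clk=1 s2=1 s1=0 s3=0
t2.Δ4 s0=0 clk=1 s2=0 s1=0 s3=0
t3.Δ0 s0=0 clk=1 s2=0 s1=0 s3=0
t3.Δ1 s0=0 clk=0 s2=0 s1=0 s3=0
t4.Δ0 s0=0 clk=0 s2=0 s1=0 s3=0
t4.Δ1 s0=0 clk=1 s2=0 s1=0 s3=0
t4.Δ2 s0=1 clk=1 s2=0 s1=0 s3=0
t4.Δ3 s0=1 clk=1 s2=0 s1=1 s3=0
t4.Δ4 s0=1 clk=1 s2=1 s1=1 s3=1
t5.Δ0 s0=1 clk=1 s2=1 s1=1 s3=1
t5.Δ1 s0=1 clk=0 s2=1 s1=1 s3=1
t6.Δ0 s0=1 clk=0 s2=1 s1=1 s3=1
t6.Δ1 s0=1 clk=1 s2=1 s1=1 s3=1
t6.Δ2 s0=0 clk=1 s2=1 s1=1 s3=1
t6.Δ3 s0=0 clk=1 s2=1 s1=0 s3=0
t6.Δ4 s0=0 clk=1 s2=0 s1=0 s3=0
t7.Δ0 s0=0 clk=1 s2=0 s1=0 s3=0
t7.Δ1 s0=0 clk=0 s2=0 s1=0 s3=0
t8.Δ0 s0=0 clk=0 s2=0 s1=0 s3=0
t8.Δ1 s0=0 clk=1 s2=0 s1=0 s3=0
t8.Δ2 s0=1 clk=1 s2=0 s1=0 s3=0
t8.Δ3 s0=1 clk=1 s2=0 s1=1 s3=0
t8.Δ4 s0=1 clk=1 s2=1 s1=1 s3=1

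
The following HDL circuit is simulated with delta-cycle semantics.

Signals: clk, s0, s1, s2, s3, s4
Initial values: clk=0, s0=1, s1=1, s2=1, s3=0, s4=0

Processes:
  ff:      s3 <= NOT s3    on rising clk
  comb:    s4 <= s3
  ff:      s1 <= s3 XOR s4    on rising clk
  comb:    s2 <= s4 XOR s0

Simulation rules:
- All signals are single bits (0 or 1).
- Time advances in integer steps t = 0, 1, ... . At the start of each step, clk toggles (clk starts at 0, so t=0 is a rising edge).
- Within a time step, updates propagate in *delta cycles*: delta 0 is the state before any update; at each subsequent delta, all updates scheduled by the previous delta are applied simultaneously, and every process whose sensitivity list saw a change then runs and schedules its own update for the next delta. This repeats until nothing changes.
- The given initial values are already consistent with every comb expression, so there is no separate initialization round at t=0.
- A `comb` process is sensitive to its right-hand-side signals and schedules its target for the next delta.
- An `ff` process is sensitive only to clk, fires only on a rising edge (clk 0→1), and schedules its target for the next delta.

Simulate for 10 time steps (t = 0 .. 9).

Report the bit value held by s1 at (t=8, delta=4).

[bits: s2,s4,s3,clk,s1,s0]
t=0: Δ0=100011 Δ1=100111 Δ2=101101 Δ3=111101 Δ4=011101 | 4Δ
t=1: Δ0=011101 Δ1=011001 | 1Δ
t=2: Δ0=011001 Δ1=011101 Δ2=010101 Δ3=000101 Δ4=100101 | 4Δ
t=3: Δ0=100101 Δ1=100001 | 1Δ
t=4: Δ0=100001 Δ1=100101 Δ2=101101 Δ3=111101 Δ4=011101 | 4Δ
t=5: Δ0=011101 Δ1=011001 | 1Δ
t=6: Δ0=011001 Δ1=011101 Δ2=010101 Δ3=000101 Δ4=100101 | 4Δ
t=7: Δ0=100101 Δ1=100001 | 1Δ
t=8: Δ0=100001 Δ1=100101 Δ2=101101 Δ3=111101 Δ4=011101 | 4Δ
t=9: Δ0=011101 Δ1=011001 | 1Δ

0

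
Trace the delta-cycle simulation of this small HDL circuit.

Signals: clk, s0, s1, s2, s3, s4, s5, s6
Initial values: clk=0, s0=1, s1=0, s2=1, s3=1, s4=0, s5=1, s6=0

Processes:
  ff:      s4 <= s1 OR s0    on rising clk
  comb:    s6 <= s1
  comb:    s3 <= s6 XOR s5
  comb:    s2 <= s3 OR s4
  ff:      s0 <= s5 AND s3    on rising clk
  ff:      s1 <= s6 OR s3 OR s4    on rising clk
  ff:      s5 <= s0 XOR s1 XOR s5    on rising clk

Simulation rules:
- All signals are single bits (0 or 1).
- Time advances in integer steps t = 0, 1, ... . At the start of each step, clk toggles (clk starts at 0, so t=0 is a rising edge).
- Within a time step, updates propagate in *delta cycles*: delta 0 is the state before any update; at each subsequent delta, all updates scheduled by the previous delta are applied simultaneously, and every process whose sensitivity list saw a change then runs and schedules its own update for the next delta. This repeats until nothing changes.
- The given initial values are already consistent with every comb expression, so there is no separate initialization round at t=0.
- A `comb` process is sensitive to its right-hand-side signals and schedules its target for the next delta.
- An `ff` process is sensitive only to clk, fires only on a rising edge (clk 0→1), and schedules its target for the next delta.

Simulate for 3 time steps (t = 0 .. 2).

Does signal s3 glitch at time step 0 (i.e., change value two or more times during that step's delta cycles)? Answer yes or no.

yes

t=0 Δ0: s6=0 s2=1 s3=1 clk=0 s0=1 s5=1 s4=0 s1=0
  Δ1: clk:0→1
  Δ2: s5:1→0, s4:0→1, s1:0→1
  Δ3: s6:0→1, s3:1→0
  Δ4: s3:0→1
  (4Δ to stable)
t=1 Δ0: s6=1 s2=1 s3=1 clk=1 s0=1 s5=0 s4=1 s1=1
  Δ1: clk:1→0
  (1Δ to stable)
t=2 Δ0: s6=1 s2=1 s3=1 clk=0 s0=1 s5=0 s4=1 s1=1
  Δ1: clk:0→1
  Δ2: s0:1→0
  (2Δ to stable)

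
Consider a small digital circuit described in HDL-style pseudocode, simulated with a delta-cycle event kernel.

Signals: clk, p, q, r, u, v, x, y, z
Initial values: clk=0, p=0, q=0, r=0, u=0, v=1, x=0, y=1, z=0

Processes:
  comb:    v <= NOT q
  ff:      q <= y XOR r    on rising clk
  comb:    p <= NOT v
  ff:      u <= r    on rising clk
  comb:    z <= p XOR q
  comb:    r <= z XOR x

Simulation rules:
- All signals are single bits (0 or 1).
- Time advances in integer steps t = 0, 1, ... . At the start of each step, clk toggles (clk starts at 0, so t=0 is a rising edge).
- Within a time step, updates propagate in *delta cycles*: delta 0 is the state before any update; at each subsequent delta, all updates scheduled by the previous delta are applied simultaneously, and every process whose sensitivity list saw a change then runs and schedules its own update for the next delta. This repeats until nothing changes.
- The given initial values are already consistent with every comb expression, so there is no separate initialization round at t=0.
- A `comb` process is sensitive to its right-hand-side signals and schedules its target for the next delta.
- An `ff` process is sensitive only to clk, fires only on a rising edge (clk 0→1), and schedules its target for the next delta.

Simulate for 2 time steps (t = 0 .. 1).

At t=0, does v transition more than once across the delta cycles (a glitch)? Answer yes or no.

no

[bits: clk,y,v,z,r,x,u,q,p]
t=0: Δ0=011000000 Δ1=111000000 Δ2=111000010 Δ3=110100010 Δ4=110110011 Δ5=110010011 Δ6=110000011 | 6Δ
t=1: Δ0=110000011 Δ1=010000011 | 1Δ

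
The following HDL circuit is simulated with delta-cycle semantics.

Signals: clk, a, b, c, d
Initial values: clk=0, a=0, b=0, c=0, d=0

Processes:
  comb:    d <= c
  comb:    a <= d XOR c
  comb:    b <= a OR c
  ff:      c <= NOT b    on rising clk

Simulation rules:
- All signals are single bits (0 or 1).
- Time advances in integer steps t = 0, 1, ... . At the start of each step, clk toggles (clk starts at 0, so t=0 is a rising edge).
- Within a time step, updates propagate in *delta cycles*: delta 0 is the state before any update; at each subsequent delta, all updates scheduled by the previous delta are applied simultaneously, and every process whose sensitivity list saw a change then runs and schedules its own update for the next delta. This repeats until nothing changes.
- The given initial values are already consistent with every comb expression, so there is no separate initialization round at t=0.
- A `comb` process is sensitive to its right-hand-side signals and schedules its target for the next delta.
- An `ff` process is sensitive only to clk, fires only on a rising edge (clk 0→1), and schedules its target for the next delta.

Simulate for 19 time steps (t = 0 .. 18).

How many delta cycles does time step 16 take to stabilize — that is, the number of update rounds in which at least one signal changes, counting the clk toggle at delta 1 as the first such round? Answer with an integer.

[bits: c,b,d,clk,a]
t=0: Δ0=00000 Δ1=00010 Δ2=10010 Δ3=11111 Δ4=11110 | 4Δ
t=1: Δ0=11110 Δ1=11100 | 1Δ
t=2: Δ0=11100 Δ1=11110 Δ2=01110 Δ3=00011 Δ4=01010 Δ5=00010 | 5Δ
t=3: Δ0=00010 Δ1=00000 | 1Δ
t=4: Δ0=00000 Δ1=00010 Δ2=10010 Δ3=11111 Δ4=11110 | 4Δ
t=5: Δ0=11110 Δ1=11100 | 1Δ
t=6: Δ0=11100 Δ1=11110 Δ2=01110 Δ3=00011 Δ4=01010 Δ5=00010 | 5Δ
t=7: Δ0=00010 Δ1=00000 | 1Δ
t=8: Δ0=00000 Δ1=00010 Δ2=10010 Δ3=11111 Δ4=11110 | 4Δ
t=9: Δ0=11110 Δ1=11100 | 1Δ
t=10: Δ0=11100 Δ1=11110 Δ2=01110 Δ3=00011 Δ4=01010 Δ5=00010 | 5Δ
t=11: Δ0=00010 Δ1=00000 | 1Δ
t=12: Δ0=00000 Δ1=00010 Δ2=10010 Δ3=11111 Δ4=11110 | 4Δ
t=13: Δ0=11110 Δ1=11100 | 1Δ
t=14: Δ0=11100 Δ1=11110 Δ2=01110 Δ3=00011 Δ4=01010 Δ5=00010 | 5Δ
t=15: Δ0=00010 Δ1=00000 | 1Δ
t=16: Δ0=00000 Δ1=00010 Δ2=10010 Δ3=11111 Δ4=11110 | 4Δ
t=17: Δ0=11110 Δ1=11100 | 1Δ
t=18: Δ0=11100 Δ1=11110 Δ2=01110 Δ3=00011 Δ4=01010 Δ5=00010 | 5Δ

4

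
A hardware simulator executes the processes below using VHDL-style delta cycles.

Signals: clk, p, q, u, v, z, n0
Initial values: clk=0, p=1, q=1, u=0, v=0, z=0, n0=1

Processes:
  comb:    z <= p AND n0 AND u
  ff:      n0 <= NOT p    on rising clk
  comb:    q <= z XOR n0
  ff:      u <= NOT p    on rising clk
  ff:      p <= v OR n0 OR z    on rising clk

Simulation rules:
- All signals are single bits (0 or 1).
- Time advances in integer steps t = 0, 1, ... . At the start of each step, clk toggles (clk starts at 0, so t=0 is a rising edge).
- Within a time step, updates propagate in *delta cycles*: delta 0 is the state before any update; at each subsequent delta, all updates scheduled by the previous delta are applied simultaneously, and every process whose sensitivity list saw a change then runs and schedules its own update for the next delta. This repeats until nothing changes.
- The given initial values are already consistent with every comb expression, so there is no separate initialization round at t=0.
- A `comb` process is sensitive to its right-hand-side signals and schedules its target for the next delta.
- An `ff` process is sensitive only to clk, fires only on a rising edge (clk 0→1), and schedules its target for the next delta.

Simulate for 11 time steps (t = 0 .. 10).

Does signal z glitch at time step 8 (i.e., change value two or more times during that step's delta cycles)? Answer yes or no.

no

t=0 Δ0: z=0 q=1 clk=0 p=1 u=0 v=0 n0=1
  Δ1: clk:0→1
  Δ2: n0:1→0
  Δ3: q:1→0
  (3Δ to stable)
t=1 Δ0: z=0 q=0 clk=1 p=1 u=0 v=0 n0=0
  Δ1: clk:1→0
  (1Δ to stable)
t=2 Δ0: z=0 q=0 clk=0 p=1 u=0 v=0 n0=0
  Δ1: clk:0→1
  Δ2: p:1→0
  (2Δ to stable)
t=3 Δ0: z=0 q=0 clk=1 p=0 u=0 v=0 n0=0
  Δ1: clk:1→0
  (1Δ to stable)
t=4 Δ0: z=0 q=0 clk=0 p=0 u=0 v=0 n0=0
  Δ1: clk:0→1
  Δ2: u:0→1, n0:0→1
  Δ3: q:0→1
  (3Δ to stable)
t=5 Δ0: z=0 q=1 clk=1 p=0 u=1 v=0 n0=1
  Δ1: clk:1→0
  (1Δ to stable)
t=6 Δ0: z=0 q=1 clk=0 p=0 u=1 v=0 n0=1
  Δ1: clk:0→1
  Δ2: p:0→1
  Δ3: z:0→1
  Δ4: q:1→0
  (4Δ to stable)
t=7 Δ0: z=1 q=0 clk=1 p=1 u=1 v=0 n0=1
  Δ1: clk:1→0
  (1Δ to stable)
t=8 Δ0: z=1 q=0 clk=0 p=1 u=1 v=0 n0=1
  Δ1: clk:0→1
  Δ2: u:1→0, n0:1→0
  Δ3: z:1→0, q:0→1
  Δ4: q:1→0
  (4Δ to stable)
t=9 Δ0: z=0 q=0 clk=1 p=1 u=0 v=0 n0=0
  Δ1: clk:1→0
  (1Δ to stable)
t=10 Δ0: z=0 q=0 clk=0 p=1 u=0 v=0 n0=0
  Δ1: clk:0→1
  Δ2: p:1→0
  (2Δ to stable)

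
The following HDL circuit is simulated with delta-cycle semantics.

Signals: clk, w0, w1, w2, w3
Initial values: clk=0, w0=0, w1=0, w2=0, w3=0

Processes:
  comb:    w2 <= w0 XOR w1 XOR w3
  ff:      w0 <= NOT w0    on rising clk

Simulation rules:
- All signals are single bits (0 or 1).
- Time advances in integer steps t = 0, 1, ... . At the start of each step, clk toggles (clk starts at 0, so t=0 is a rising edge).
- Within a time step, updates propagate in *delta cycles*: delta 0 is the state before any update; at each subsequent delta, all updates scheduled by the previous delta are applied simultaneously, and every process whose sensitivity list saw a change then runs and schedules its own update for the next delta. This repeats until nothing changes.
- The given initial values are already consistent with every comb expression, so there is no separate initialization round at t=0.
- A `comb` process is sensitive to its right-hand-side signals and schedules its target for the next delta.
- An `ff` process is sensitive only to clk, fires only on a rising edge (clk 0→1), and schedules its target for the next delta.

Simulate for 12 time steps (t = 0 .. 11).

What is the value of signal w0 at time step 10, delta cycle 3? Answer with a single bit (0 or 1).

0

t=0 Δ0: w0=0 w3=0 clk=0 w1=0 w2=0
  Δ1: clk:0→1
  Δ2: w0:0→1
  Δ3: w2:0→1
  (3Δ to stable)
t=1 Δ0: w0=1 w3=0 clk=1 w1=0 w2=1
  Δ1: clk:1→0
  (1Δ to stable)
t=2 Δ0: w0=1 w3=0 clk=0 w1=0 w2=1
  Δ1: clk:0→1
  Δ2: w0:1→0
  Δ3: w2:1→0
  (3Δ to stable)
t=3 Δ0: w0=0 w3=0 clk=1 w1=0 w2=0
  Δ1: clk:1→0
  (1Δ to stable)
t=4 Δ0: w0=0 w3=0 clk=0 w1=0 w2=0
  Δ1: clk:0→1
  Δ2: w0:0→1
  Δ3: w2:0→1
  (3Δ to stable)
t=5 Δ0: w0=1 w3=0 clk=1 w1=0 w2=1
  Δ1: clk:1→0
  (1Δ to stable)
t=6 Δ0: w0=1 w3=0 clk=0 w1=0 w2=1
  Δ1: clk:0→1
  Δ2: w0:1→0
  Δ3: w2:1→0
  (3Δ to stable)
t=7 Δ0: w0=0 w3=0 clk=1 w1=0 w2=0
  Δ1: clk:1→0
  (1Δ to stable)
t=8 Δ0: w0=0 w3=0 clk=0 w1=0 w2=0
  Δ1: clk:0→1
  Δ2: w0:0→1
  Δ3: w2:0→1
  (3Δ to stable)
t=9 Δ0: w0=1 w3=0 clk=1 w1=0 w2=1
  Δ1: clk:1→0
  (1Δ to stable)
t=10 Δ0: w0=1 w3=0 clk=0 w1=0 w2=1
  Δ1: clk:0→1
  Δ2: w0:1→0
  Δ3: w2:1→0
  (3Δ to stable)
t=11 Δ0: w0=0 w3=0 clk=1 w1=0 w2=0
  Δ1: clk:1→0
  (1Δ to stable)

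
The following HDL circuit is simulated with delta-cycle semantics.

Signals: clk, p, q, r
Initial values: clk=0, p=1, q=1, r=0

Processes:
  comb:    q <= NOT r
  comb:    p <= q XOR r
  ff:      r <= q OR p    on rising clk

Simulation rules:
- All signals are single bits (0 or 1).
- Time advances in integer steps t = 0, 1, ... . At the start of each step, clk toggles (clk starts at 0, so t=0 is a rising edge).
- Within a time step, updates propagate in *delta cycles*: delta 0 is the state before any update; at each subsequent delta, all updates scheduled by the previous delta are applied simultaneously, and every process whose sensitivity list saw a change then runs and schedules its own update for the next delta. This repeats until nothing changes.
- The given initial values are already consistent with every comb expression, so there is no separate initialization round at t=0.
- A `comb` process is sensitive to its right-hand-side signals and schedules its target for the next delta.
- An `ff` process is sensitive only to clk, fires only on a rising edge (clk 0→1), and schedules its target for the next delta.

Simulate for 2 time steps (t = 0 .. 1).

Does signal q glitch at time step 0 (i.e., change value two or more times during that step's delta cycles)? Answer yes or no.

no

t=0 Δ0: q=1 clk=0 p=1 r=0
  Δ1: clk:0→1
  Δ2: r:0→1
  Δ3: q:1→0, p:1→0
  Δ4: p:0→1
  (4Δ to stable)
t=1 Δ0: q=0 clk=1 p=1 r=1
  Δ1: clk:1→0
  (1Δ to stable)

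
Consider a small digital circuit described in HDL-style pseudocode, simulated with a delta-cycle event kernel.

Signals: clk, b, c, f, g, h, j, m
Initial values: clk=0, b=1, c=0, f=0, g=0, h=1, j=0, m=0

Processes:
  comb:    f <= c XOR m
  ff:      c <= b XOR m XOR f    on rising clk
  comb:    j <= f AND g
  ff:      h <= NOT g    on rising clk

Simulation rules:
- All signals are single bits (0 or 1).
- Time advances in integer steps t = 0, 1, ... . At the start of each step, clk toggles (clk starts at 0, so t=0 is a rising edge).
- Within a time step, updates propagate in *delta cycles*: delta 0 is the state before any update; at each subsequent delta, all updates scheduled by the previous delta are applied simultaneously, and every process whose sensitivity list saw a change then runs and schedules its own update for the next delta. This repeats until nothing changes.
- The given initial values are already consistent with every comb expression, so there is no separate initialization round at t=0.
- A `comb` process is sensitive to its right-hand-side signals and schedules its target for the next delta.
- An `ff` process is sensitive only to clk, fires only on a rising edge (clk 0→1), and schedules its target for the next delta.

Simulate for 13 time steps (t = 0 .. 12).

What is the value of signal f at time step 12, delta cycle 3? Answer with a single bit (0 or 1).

t0.Δ0 g=0 j=0 m=0 clk=0 f=0 b=1 c=0 h=1
t0.Δ1 g=0 j=0 m=0 clk=1 f=0 b=1 c=0 h=1
t0.Δ2 g=0 j=0 m=0 clk=1 f=0 b=1 c=1 h=1
t0.Δ3 g=0 j=0 m=0 clk=1 f=1 b=1 c=1 h=1
t1.Δ0 g=0 j=0 m=0 clk=1 f=1 b=1 c=1 h=1
t1.Δ1 g=0 j=0 m=0 clk=0 f=1 b=1 c=1 h=1
t2.Δ0 g=0 j=0 m=0 clk=0 f=1 b=1 c=1 h=1
t2.Δ1 g=0 j=0 m=0 clk=1 f=1 b=1 c=1 h=1
t2.Δ2 g=0 j=0 m=0 clk=1 f=1 b=1 c=0 h=1
t2.Δ3 g=0 j=0 m=0 clk=1 f=0 b=1 c=0 h=1
t3.Δ0 g=0 j=0 m=0 clk=1 f=0 b=1 c=0 h=1
t3.Δ1 g=0 j=0 m=0 clk=0 f=0 b=1 c=0 h=1
t4.Δ0 g=0 j=0 m=0 clk=0 f=0 b=1 c=0 h=1
t4.Δ1 g=0 j=0 m=0 clk=1 f=0 b=1 c=0 h=1
t4.Δ2 g=0 j=0 m=0 clk=1 f=0 b=1 c=1 h=1
t4.Δ3 g=0 j=0 m=0 clk=1 f=1 b=1 c=1 h=1
t5.Δ0 g=0 j=0 m=0 clk=1 f=1 b=1 c=1 h=1
t5.Δ1 g=0 j=0 m=0 clk=0 f=1 b=1 c=1 h=1
t6.Δ0 g=0 j=0 m=0 clk=0 f=1 b=1 c=1 h=1
t6.Δ1 g=0 j=0 m=0 clk=1 f=1 b=1 c=1 h=1
t6.Δ2 g=0 j=0 m=0 clk=1 f=1 b=1 c=0 h=1
t6.Δ3 g=0 j=0 m=0 clk=1 f=0 b=1 c=0 h=1
t7.Δ0 g=0 j=0 m=0 clk=1 f=0 b=1 c=0 h=1
t7.Δ1 g=0 j=0 m=0 clk=0 f=0 b=1 c=0 h=1
t8.Δ0 g=0 j=0 m=0 clk=0 f=0 b=1 c=0 h=1
t8.Δ1 g=0 j=0 m=0 clk=1 f=0 b=1 c=0 h=1
t8.Δ2 g=0 j=0 m=0 clk=1 f=0 b=1 c=1 h=1
t8.Δ3 g=0 j=0 m=0 clk=1 f=1 b=1 c=1 h=1
t9.Δ0 g=0 j=0 m=0 clk=1 f=1 b=1 c=1 h=1
t9.Δ1 g=0 j=0 m=0 clk=0 f=1 b=1 c=1 h=1
t10.Δ0 g=0 j=0 m=0 clk=0 f=1 b=1 c=1 h=1
t10.Δ1 g=0 j=0 m=0 clk=1 f=1 b=1 c=1 h=1
t10.Δ2 g=0 j=0 m=0 clk=1 f=1 b=1 c=0 h=1
t10.Δ3 g=0 j=0 m=0 clk=1 f=0 b=1 c=0 h=1
t11.Δ0 g=0 j=0 m=0 clk=1 f=0 b=1 c=0 h=1
t11.Δ1 g=0 j=0 m=0 clk=0 f=0 b=1 c=0 h=1
t12.Δ0 g=0 j=0 m=0 clk=0 f=0 b=1 c=0 h=1
t12.Δ1 g=0 j=0 m=0 clk=1 f=0 b=1 c=0 h=1
t12.Δ2 g=0 j=0 m=0 clk=1 f=0 b=1 c=1 h=1
t12.Δ3 g=0 j=0 m=0 clk=1 f=1 b=1 c=1 h=1

1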